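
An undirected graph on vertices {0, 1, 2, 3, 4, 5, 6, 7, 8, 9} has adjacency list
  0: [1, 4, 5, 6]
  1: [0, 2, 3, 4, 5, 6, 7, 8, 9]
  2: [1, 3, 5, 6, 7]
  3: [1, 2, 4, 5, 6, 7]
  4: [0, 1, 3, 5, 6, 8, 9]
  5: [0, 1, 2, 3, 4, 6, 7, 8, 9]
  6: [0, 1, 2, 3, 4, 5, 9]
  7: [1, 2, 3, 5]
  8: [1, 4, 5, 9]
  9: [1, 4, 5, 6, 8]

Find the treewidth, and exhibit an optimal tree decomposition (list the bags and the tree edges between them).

The largest bag has 5 vertices, giving width 4; this decomposition certifies tw(G) ≤ 4. On the other hand G contains the 5-clique {1, 2, 3, 5, 6}. A clique must lie in a single bag of any decomposition, so no decomposition can have width below 4. Combining the bounds, tw(G) = 4.

Treewidth 4.
One optimal decomposition is:
Bags: B1 = {1, 4, 5, 8, 9}  B2 = {1, 4, 5, 6, 9}  B3 = {0, 1, 4, 5, 6}  B4 = {1, 3, 4, 5, 6}  B5 = {1, 2, 3, 5, 6}  B6 = {1, 2, 3, 5, 7}
Tree: B1–B2, B2–B3, B2–B4, B4–B5, B5–B6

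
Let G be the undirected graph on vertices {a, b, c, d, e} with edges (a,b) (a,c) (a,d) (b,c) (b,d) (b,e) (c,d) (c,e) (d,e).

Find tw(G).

3

A width-3 tree decomposition is:
Bags: B1 = {b, c, d, e}  B2 = {a, b, c, d}
Tree: B1–B2
The largest bag has 4 vertices, giving width 3; this decomposition certifies tw(G) ≤ 3. On the other hand G contains the 4-clique {b, c, d, e}. A clique must lie in a single bag of any decomposition, so no decomposition can have width below 3. Hence tw(G) = 3 exactly.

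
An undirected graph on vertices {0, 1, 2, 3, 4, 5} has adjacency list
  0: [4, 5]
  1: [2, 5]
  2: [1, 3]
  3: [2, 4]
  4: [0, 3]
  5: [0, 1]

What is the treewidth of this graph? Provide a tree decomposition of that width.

Every bag has size at most 3, so the width is 3 − 1 = 2 and tw(G) ≤ 2. Since 4–0–5–1–2–3–4 is a cycle in G, G is not acyclic. Forests are exactly the graphs of treewidth ≤ 1, so tw(G) ≥ 2. Combining the bounds, tw(G) = 2.

Treewidth 2.
Bags: B1 = {0, 4, 5}  B2 = {1, 4, 5}  B3 = {1, 2, 4}  B4 = {2, 3, 4}
Tree: B1–B2, B2–B3, B3–B4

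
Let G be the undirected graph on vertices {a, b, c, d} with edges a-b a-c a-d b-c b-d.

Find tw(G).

2

A width-2 tree decomposition is:
Bags: B1 = {a, b, c}  B2 = {a, b, d}
Tree: B1–B2
The largest bag has 3 vertices, giving width 2; this decomposition certifies tw(G) ≤ 2. On the other hand G contains the 3-clique {a, b, d}. A clique must lie in a single bag of any decomposition, so no decomposition can have width below 2. Combining the bounds, tw(G) = 2.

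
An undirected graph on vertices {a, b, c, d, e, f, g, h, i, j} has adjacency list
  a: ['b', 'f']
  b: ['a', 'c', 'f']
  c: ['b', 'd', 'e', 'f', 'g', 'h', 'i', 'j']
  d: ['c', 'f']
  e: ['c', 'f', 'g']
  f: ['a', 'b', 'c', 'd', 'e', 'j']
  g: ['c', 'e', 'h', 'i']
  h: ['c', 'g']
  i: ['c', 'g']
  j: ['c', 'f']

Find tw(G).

2

A width-2 tree decomposition is:
Bags: B1 = {c, d, f}  B2 = {b, c, f}  B3 = {c, e, f}  B4 = {a, b, f}  B5 = {c, e, g}  B6 = {c, g, i}  B7 = {c, f, j}  B8 = {c, g, h}
Tree: B1–B2, B2–B3, B2–B4, B3–B5, B5–B6, B3–B7, B5–B8
Each bag holds 3 vertices, so the decomposition has width 2, which upper-bounds the treewidth. On the other hand G contains the 3-clique {c, e, g}. A clique must lie in a single bag of any decomposition, so no decomposition can have width below 2. Therefore the treewidth is 2.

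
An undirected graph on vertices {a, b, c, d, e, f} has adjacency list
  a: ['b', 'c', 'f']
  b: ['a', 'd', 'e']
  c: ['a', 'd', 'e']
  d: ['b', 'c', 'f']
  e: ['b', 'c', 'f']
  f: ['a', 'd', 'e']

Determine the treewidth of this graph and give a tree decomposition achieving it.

Each bag holds 4 vertices, so the decomposition has width 3, which upper-bounds the treewidth. For the lower bound: the 4 vertex sets {c,e}, {b,d}, {f}, {a} are disjoint, each induces a connected subgraph, and every pair is joined by at least one edge of G. Contracting each set to a single vertex therefore yields K_{4} as a minor, and since treewidth is minor-monotone, tw(G) ≥ tw(K_{4}) = 3. Hence tw(G) = 3 exactly.

Treewidth 3.
One optimal decomposition is:
Bags: B1 = {b, c, e, f}  B2 = {b, c, d, f}  B3 = {a, b, c, f}
Tree: B1–B2, B2–B3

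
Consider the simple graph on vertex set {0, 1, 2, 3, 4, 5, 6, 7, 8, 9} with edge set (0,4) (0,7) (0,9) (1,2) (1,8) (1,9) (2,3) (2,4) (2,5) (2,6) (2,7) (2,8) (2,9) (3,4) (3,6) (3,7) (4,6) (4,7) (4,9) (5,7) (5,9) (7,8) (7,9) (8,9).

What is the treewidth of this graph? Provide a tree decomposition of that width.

Every bag has size at most 4, so the width is 4 − 1 = 3 and tw(G) ≤ 3. Conversely, {0, 4, 7, 9} is a clique of size 4, and the vertices of any clique must share a bag in every tree decomposition; so some bag has ≥ 4 vertices and tw(G) ≥ 3. Therefore the treewidth is 3.

Treewidth 3.
One optimal decomposition is:
Bags: B1 = {2, 7, 8, 9}  B2 = {2, 4, 7, 9}  B3 = {0, 4, 7, 9}  B4 = {2, 3, 4, 7}  B5 = {2, 5, 7, 9}  B6 = {1, 2, 8, 9}  B7 = {2, 3, 4, 6}
Tree: B1–B2, B2–B3, B2–B4, B2–B5, B1–B6, B4–B7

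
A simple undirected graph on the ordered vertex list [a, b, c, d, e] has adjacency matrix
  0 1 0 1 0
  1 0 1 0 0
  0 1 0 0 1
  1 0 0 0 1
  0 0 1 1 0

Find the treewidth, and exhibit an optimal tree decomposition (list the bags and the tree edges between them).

Treewidth 2.
One optimal decomposition is:
Bags: B1 = {b, c, e}  B2 = {a, b, e}  B3 = {a, d, e}
Tree: B1–B2, B2–B3

Each bag holds 3 vertices, so the decomposition has width 2, which upper-bounds the treewidth. Since e–c–b–a–d–e is a cycle in G, G is not acyclic. Forests are exactly the graphs of treewidth ≤ 1, so tw(G) ≥ 2. Therefore the treewidth is 2.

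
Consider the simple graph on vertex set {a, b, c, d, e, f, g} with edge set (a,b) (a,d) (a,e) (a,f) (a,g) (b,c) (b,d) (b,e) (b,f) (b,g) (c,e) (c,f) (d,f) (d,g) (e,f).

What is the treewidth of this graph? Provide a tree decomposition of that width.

Treewidth 3.
Bags: B1 = {a, b, d, f}  B2 = {a, b, e, f}  B3 = {a, b, d, g}  B4 = {b, c, e, f}
Tree: B1–B2, B1–B3, B2–B4

Every bag has size at most 4, so the width is 4 − 1 = 3 and tw(G) ≤ 3. Conversely, {a, b, d, g} is a clique of size 4, and the vertices of any clique must share a bag in every tree decomposition; so some bag has ≥ 4 vertices and tw(G) ≥ 3. Combining the bounds, tw(G) = 3.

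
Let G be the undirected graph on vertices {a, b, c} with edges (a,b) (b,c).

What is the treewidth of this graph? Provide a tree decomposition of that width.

Treewidth 1.
One such decomposition:
Bags: B1 = {b, c}  B2 = {a, b}
Tree: B1–B2

Each bag holds 2 vertices, so the decomposition has width 1, which upper-bounds the treewidth. G has an edge, so its treewidth is at least 1. The upper and lower bounds meet at 1, so that is the treewidth.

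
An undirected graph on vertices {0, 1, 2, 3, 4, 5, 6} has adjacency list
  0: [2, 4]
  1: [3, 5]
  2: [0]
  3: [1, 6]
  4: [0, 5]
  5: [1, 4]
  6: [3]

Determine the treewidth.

1

A width-1 tree decomposition is:
Bags: B1 = {3, 6}  B2 = {1, 3}  B3 = {1, 5}  B4 = {4, 5}  B5 = {0, 4}  B6 = {0, 2}
Tree: B1–B2, B2–B3, B3–B4, B4–B5, B5–B6
The largest bag has 2 vertices, giving width 1; this decomposition certifies tw(G) ≤ 1. Any graph with an edge has treewidth ≥ 1, and G has the edge 6–3. Hence tw(G) = 1 exactly.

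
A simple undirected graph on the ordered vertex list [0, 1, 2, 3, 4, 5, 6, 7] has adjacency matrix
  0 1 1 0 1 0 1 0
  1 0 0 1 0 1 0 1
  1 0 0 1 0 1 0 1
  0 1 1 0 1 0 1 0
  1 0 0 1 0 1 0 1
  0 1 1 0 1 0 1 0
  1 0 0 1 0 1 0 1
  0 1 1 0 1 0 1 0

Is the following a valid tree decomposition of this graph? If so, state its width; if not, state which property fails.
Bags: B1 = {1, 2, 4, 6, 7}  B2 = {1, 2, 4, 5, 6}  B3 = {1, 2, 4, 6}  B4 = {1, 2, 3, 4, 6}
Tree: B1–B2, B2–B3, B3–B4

No — vertex 0 appears in no bag.

A tree decomposition must satisfy three properties: every vertex lies in some bag; for every edge, both endpoints lie together in some bag; and for every vertex, the bags containing it form a connected subtree. Here vertex 0 appears in no bag, so the decomposition is invalid.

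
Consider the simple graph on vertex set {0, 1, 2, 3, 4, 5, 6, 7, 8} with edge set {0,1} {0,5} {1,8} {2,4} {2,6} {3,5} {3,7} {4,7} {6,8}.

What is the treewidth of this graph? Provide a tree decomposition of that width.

Each bag holds 3 vertices, so the decomposition has width 2, which upper-bounds the treewidth. For the lower bound, G contains the cycle 3–5–0–1–8–6–2–4–7–3, so G is not a forest; only forests have treewidth ≤ 1, hence tw(G) ≥ 2. Hence tw(G) = 2 exactly.

Treewidth 2.
One optimal decomposition is:
Bags: B1 = {0, 3, 5}  B2 = {0, 1, 3}  B3 = {1, 3, 8}  B4 = {3, 6, 8}  B5 = {2, 3, 6}  B6 = {2, 3, 4}  B7 = {3, 4, 7}
Tree: B1–B2, B2–B3, B3–B4, B4–B5, B5–B6, B6–B7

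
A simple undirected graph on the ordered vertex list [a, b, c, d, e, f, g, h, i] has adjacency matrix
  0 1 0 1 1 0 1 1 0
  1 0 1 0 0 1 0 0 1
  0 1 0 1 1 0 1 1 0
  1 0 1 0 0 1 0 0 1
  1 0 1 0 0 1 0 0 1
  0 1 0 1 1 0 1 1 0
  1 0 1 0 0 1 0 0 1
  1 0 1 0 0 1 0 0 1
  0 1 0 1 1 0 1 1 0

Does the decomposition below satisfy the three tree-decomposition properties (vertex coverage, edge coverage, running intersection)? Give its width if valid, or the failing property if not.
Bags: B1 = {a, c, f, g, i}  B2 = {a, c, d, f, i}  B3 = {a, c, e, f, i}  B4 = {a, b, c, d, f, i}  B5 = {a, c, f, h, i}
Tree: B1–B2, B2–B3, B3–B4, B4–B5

A tree decomposition must satisfy three properties: every vertex lies in some bag; for every edge, both endpoints lie together in some bag; and for every vertex, the bags containing it form a connected subtree. Here bags containing vertex d are not connected in the tree, so the decomposition is invalid.

No — bags containing vertex d are not connected in the tree.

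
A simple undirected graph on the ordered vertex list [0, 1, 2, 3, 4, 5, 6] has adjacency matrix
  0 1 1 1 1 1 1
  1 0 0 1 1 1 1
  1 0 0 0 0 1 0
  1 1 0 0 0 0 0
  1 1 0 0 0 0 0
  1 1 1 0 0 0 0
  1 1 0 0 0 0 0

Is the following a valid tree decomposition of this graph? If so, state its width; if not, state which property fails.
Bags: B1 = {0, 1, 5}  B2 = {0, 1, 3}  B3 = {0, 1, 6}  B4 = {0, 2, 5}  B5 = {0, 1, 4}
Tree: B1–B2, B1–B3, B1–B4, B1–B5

Yes; width 2.

Checking the three conditions: (i) the bags cover all of {0, 1, 2, 3, 4, 5, 6}; (ii) for each edge, some bag contains both endpoints; (iii) the bags containing any fixed vertex form a subtree. All hold, so the decomposition is valid with width 3 − 1 = 2.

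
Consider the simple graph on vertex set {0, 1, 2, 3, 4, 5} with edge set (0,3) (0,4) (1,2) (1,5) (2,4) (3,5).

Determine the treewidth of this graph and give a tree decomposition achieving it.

The largest bag has 3 vertices, giving width 2; this decomposition certifies tw(G) ≤ 2. For the lower bound, G contains the cycle 0–3–5–1–2–4–0, so G is not a forest; only forests have treewidth ≤ 1, hence tw(G) ≥ 2. Therefore the treewidth is 2.

Treewidth 2.
One such decomposition:
Bags: B1 = {0, 3, 5}  B2 = {0, 1, 5}  B3 = {0, 1, 2}  B4 = {0, 2, 4}
Tree: B1–B2, B2–B3, B3–B4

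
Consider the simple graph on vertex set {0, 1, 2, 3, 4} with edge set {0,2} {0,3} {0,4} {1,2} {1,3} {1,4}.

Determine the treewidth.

2

A width-2 tree decomposition is:
Bags: B1 = {0, 1, 3}  B2 = {0, 1, 4}  B3 = {0, 1, 2}
Tree: B1–B2, B2–B3
Every bag has size at most 3, so the width is 3 − 1 = 2 and tw(G) ≤ 2. Since 3–1–4–0–3 is a cycle in G, G is not acyclic. Forests are exactly the graphs of treewidth ≤ 1, so tw(G) ≥ 2. Therefore the treewidth is 2.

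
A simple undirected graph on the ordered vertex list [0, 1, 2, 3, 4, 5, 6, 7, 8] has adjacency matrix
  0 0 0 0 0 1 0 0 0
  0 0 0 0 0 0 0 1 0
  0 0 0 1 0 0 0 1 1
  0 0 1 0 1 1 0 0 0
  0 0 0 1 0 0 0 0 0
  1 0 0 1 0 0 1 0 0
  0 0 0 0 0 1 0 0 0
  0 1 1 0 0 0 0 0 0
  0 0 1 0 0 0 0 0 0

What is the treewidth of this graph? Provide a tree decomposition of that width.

Each bag holds 2 vertices, so the decomposition has width 1, which upper-bounds the treewidth. G has an edge, so its treewidth is at least 1. Hence tw(G) = 1 exactly.

Treewidth 1.
One such decomposition:
Bags: B1 = {2, 3}  B2 = {3, 5}  B3 = {2, 8}  B4 = {2, 7}  B5 = {0, 5}  B6 = {3, 4}  B7 = {1, 7}  B8 = {5, 6}
Tree: B1–B2, B1–B3, B3–B4, B2–B5, B2–B6, B4–B7, B2–B8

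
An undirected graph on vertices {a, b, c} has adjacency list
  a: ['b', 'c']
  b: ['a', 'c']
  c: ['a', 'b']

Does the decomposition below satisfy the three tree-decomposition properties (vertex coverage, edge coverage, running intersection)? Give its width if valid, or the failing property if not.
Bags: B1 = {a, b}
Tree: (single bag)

No — vertex c appears in no bag.

A tree decomposition must satisfy three properties: every vertex lies in some bag; for every edge, both endpoints lie together in some bag; and for every vertex, the bags containing it form a connected subtree. Here vertex c appears in no bag, so the decomposition is invalid.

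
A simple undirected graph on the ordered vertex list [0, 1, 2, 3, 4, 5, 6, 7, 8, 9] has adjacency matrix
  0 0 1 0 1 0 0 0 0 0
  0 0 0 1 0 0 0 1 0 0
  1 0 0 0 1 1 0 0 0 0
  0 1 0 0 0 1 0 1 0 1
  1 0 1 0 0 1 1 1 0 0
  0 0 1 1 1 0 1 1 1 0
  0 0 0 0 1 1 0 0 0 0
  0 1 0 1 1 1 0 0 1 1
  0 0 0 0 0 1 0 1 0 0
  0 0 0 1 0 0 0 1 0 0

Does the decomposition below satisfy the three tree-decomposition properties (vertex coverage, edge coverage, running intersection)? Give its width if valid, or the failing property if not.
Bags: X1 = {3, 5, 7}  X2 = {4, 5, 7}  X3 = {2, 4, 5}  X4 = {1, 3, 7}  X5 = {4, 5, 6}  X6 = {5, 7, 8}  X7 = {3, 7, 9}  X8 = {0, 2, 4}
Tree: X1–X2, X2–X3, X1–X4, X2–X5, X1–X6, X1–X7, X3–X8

Yes; width 2.

Every vertex of G appears in some bag (union = {0, 1, 2, 3, 4, 5, 6, 7, 8, 9}); every edge is covered by a bag; and for each vertex v the set of bags containing v is connected in the bag tree. The decomposition is therefore valid. The largest bag has 3 vertices, so the width is 2.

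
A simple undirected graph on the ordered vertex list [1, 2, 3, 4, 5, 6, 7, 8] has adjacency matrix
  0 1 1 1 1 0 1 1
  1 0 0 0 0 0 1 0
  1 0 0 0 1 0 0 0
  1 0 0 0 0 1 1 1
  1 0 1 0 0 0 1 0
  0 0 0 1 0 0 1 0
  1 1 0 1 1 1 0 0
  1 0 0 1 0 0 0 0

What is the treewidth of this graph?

2

A width-2 tree decomposition is:
Bags: B1 = {1, 5, 7}  B2 = {1, 3, 5}  B3 = {1, 4, 7}  B4 = {1, 2, 7}  B5 = {1, 4, 8}  B6 = {4, 6, 7}
Tree: B1–B2, B1–B3, B3–B4, B3–B5, B3–B6
The largest bag has 3 vertices, giving width 2; this decomposition certifies tw(G) ≤ 2. On the other hand G contains the 3-clique {1, 4, 8}. A clique must lie in a single bag of any decomposition, so no decomposition can have width below 2. Hence tw(G) = 2 exactly.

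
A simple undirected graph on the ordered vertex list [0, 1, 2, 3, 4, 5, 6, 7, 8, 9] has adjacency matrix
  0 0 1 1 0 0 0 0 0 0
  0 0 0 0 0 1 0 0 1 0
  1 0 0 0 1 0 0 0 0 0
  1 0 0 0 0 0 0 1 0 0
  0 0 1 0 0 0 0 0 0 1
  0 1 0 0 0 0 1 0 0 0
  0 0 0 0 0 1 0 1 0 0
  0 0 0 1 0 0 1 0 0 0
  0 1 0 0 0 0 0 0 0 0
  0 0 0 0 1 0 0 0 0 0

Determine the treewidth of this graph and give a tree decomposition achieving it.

The largest bag has 2 vertices, giving width 1; this decomposition certifies tw(G) ≤ 1. Since G has at least one edge (e.g. 8–1), it is not an edgeless graph, so tw(G) ≥ 1. Combining the bounds, tw(G) = 1.

Treewidth 1.
One such decomposition:
Bags: B1 = {1, 8}  B2 = {1, 5}  B3 = {5, 6}  B4 = {6, 7}  B5 = {3, 7}  B6 = {0, 3}  B7 = {0, 2}  B8 = {2, 4}  B9 = {4, 9}
Tree: B1–B2, B2–B3, B3–B4, B4–B5, B5–B6, B6–B7, B7–B8, B8–B9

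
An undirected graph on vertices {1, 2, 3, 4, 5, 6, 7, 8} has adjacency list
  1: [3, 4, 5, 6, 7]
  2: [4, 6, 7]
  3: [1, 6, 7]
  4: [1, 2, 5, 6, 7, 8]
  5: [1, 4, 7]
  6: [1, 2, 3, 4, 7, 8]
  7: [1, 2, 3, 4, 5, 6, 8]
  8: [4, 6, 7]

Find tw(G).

A width-3 tree decomposition is:
Bags: B1 = {1, 4, 6, 7}  B2 = {4, 6, 7, 8}  B3 = {1, 4, 5, 7}  B4 = {1, 3, 6, 7}  B5 = {2, 4, 6, 7}
Tree: B1–B2, B1–B3, B1–B4, B2–B5
Every bag has size at most 4, so the width is 4 − 1 = 3 and tw(G) ≤ 3. On the other hand G contains the 4-clique {1, 3, 6, 7}. A clique must lie in a single bag of any decomposition, so no decomposition can have width below 3. The upper and lower bounds meet at 3, so that is the treewidth.

3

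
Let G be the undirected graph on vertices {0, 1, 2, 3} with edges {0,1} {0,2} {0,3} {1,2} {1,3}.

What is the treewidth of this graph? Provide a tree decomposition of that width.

Every bag has size at most 3, so the width is 3 − 1 = 2 and tw(G) ≤ 2. On the other hand G contains the 3-clique {0, 1, 2}. A clique must lie in a single bag of any decomposition, so no decomposition can have width below 2. Therefore the treewidth is 2.

Treewidth 2.
One optimal decomposition is:
Bags: B1 = {0, 1, 3}  B2 = {0, 1, 2}
Tree: B1–B2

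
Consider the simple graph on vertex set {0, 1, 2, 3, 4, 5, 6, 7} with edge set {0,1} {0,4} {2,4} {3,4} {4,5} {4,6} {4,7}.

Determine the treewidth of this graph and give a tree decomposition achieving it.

The largest bag has 2 vertices, giving width 1; this decomposition certifies tw(G) ≤ 1. G has an edge, so its treewidth is at least 1. Therefore the treewidth is 1.

Treewidth 1.
One optimal decomposition is:
Bags: B1 = {0, 4}  B2 = {2, 4}  B3 = {0, 1}  B4 = {4, 5}  B5 = {4, 6}  B6 = {4, 7}  B7 = {3, 4}
Tree: B1–B2, B1–B3, B2–B4, B2–B5, B5–B6, B5–B7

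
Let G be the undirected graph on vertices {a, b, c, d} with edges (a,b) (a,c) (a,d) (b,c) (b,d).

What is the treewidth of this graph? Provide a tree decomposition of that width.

Treewidth 2.
Bags: B1 = {a, b, d}  B2 = {a, b, c}
Tree: B1–B2

The largest bag has 3 vertices, giving width 2; this decomposition certifies tw(G) ≤ 2. For the lower bound, the 3 vertices {a, b, d} are pairwise adjacent, and any tree decomposition puts a clique entirely inside one bag — forcing width ≥ 2. The upper and lower bounds meet at 2, so that is the treewidth.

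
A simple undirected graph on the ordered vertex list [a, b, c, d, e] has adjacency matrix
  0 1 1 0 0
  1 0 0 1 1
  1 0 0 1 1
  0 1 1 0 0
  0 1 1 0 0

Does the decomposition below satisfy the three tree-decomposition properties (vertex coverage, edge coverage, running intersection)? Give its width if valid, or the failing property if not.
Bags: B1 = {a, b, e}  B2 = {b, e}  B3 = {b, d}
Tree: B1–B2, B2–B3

No — vertex c appears in no bag.

A tree decomposition must satisfy three properties: every vertex lies in some bag; for every edge, both endpoints lie together in some bag; and for every vertex, the bags containing it form a connected subtree. Here vertex c appears in no bag, so the decomposition is invalid.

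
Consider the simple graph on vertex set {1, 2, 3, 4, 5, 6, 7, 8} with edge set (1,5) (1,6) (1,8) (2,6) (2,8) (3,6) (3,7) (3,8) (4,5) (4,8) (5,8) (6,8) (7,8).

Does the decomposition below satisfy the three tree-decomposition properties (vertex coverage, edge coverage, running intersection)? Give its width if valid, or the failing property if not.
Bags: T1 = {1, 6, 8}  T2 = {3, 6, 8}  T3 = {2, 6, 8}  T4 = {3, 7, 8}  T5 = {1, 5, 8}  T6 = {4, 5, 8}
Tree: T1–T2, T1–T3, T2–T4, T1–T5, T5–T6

Every vertex of G appears in some bag (union = {1, 2, 3, 4, 5, 6, 7, 8}); every edge is covered by a bag; and for each vertex v the set of bags containing v is connected in the bag tree. The decomposition is therefore valid. The largest bag has 3 vertices, so the width is 2.

Yes; width 2.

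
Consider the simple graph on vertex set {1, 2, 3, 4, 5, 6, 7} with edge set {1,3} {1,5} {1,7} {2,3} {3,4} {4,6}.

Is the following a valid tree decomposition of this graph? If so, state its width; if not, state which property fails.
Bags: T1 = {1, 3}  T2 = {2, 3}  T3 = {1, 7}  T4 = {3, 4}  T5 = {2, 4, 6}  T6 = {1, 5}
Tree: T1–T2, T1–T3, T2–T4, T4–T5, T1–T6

A tree decomposition must satisfy three properties: every vertex lies in some bag; for every edge, both endpoints lie together in some bag; and for every vertex, the bags containing it form a connected subtree. Here bags containing vertex 2 are not connected in the tree, so the decomposition is invalid.

No — bags containing vertex 2 are not connected in the tree.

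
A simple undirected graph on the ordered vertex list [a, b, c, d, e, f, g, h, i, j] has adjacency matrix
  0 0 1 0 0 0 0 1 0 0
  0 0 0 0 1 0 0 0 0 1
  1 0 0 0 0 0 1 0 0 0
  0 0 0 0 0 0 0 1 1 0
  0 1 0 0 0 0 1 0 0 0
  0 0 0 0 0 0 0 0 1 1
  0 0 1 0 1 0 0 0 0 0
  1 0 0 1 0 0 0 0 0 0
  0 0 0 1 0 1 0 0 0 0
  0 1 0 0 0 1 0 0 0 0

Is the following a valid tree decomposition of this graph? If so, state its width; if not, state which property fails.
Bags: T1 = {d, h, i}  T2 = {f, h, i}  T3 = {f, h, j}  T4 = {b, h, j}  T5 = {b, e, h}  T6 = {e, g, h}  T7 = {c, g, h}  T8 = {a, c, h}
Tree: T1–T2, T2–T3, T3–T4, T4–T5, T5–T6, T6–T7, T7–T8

Checking the three conditions: (i) the bags cover all of {a, b, c, d, e, f, g, h, i, j}; (ii) for each edge, some bag contains both endpoints; (iii) the bags containing any fixed vertex form a subtree. All hold, so the decomposition is valid with width 3 − 1 = 2.

Yes; width 2.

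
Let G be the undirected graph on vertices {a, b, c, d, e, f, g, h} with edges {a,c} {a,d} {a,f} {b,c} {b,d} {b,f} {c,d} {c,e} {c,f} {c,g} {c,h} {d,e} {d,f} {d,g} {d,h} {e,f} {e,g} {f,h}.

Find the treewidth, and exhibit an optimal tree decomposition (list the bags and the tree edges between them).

The largest bag has 4 vertices, giving width 3; this decomposition certifies tw(G) ≤ 3. For the lower bound, the 4 vertices {c, d, e, g} are pairwise adjacent, and any tree decomposition puts a clique entirely inside one bag — forcing width ≥ 3. Therefore the treewidth is 3.

Treewidth 3.
One such decomposition:
Bags: B1 = {c, d, e, f}  B2 = {c, d, f, h}  B3 = {a, c, d, f}  B4 = {c, d, e, g}  B5 = {b, c, d, f}
Tree: B1–B2, B1–B3, B1–B4, B1–B5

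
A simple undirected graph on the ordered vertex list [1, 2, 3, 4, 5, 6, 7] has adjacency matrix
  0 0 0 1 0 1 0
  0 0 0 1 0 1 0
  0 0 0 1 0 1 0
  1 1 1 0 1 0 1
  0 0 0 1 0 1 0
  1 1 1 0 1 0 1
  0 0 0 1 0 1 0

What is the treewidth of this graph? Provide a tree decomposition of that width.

Treewidth 2.
One such decomposition:
Bags: B1 = {4, 5, 6}  B2 = {3, 4, 6}  B3 = {2, 4, 6}  B4 = {1, 4, 6}  B5 = {4, 6, 7}
Tree: B1–B2, B2–B3, B3–B4, B4–B5

Every bag has size at most 3, so the width is 3 − 1 = 2 and tw(G) ≤ 2. Since 4–5–6–3–4 is a cycle in G, G is not acyclic. Forests are exactly the graphs of treewidth ≤ 1, so tw(G) ≥ 2. Hence tw(G) = 2 exactly.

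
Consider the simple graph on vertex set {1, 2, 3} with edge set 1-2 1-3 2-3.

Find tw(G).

2

A width-2 tree decomposition is:
Bags: B1 = {1, 2, 3}
Tree: (single bag)
With just one bag of size 3, the width is 3 − 1 = 2, so tw(G) ≤ 2. For the lower bound, the 3 vertices {1, 2, 3} are pairwise adjacent, and any tree decomposition puts a clique entirely inside one bag — forcing width ≥ 2. Combining the bounds, tw(G) = 2.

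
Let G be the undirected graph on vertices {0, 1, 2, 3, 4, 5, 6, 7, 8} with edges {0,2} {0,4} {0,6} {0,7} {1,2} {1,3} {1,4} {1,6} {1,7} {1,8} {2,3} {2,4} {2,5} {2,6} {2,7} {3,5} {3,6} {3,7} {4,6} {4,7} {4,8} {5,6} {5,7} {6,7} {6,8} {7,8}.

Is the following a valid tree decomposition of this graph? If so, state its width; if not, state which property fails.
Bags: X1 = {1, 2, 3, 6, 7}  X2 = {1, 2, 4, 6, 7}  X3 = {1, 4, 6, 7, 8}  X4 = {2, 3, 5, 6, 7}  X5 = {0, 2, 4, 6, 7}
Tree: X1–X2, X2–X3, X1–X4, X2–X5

Checking the three conditions: (i) the bags cover all of {0, 1, 2, 3, 4, 5, 6, 7, 8}; (ii) for each edge, some bag contains both endpoints; (iii) the bags containing any fixed vertex form a subtree. All hold, so the decomposition is valid with width 5 − 1 = 4.

Yes; width 4.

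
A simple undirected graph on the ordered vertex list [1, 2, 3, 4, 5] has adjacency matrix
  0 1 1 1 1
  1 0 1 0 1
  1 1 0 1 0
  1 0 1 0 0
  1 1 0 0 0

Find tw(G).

A width-2 tree decomposition is:
Bags: B1 = {1, 2, 5}  B2 = {1, 2, 3}  B3 = {1, 3, 4}
Tree: B1–B2, B2–B3
The largest bag has 3 vertices, giving width 2; this decomposition certifies tw(G) ≤ 2. Conversely, {1, 2, 3} is a clique of size 3, and the vertices of any clique must share a bag in every tree decomposition; so some bag has ≥ 3 vertices and tw(G) ≥ 2. Combining the bounds, tw(G) = 2.

2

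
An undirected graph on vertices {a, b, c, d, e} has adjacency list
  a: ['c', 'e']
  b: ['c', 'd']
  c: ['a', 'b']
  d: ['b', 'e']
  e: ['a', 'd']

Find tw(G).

A width-2 tree decomposition is:
Bags: B1 = {a, b, c}  B2 = {a, b, e}  B3 = {b, d, e}
Tree: B1–B2, B2–B3
Each bag holds 3 vertices, so the decomposition has width 2, which upper-bounds the treewidth. For the lower bound, G contains the cycle b–c–a–e–d–b, so G is not a forest; only forests have treewidth ≤ 1, hence tw(G) ≥ 2. Combining the bounds, tw(G) = 2.

2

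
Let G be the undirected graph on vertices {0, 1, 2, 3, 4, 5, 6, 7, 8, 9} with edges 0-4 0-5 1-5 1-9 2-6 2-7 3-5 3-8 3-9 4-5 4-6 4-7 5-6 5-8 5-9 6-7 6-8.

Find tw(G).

A width-2 tree decomposition is:
Bags: B1 = {3, 5, 8}  B2 = {5, 6, 8}  B3 = {4, 5, 6}  B4 = {3, 5, 9}  B5 = {0, 4, 5}  B6 = {4, 6, 7}  B7 = {2, 6, 7}  B8 = {1, 5, 9}
Tree: B1–B2, B2–B3, B1–B4, B3–B5, B3–B6, B6–B7, B4–B8
Every bag has size at most 3, so the width is 3 − 1 = 2 and tw(G) ≤ 2. On the other hand G contains the 3-clique {2, 6, 7}. A clique must lie in a single bag of any decomposition, so no decomposition can have width below 2. The upper and lower bounds meet at 2, so that is the treewidth.

2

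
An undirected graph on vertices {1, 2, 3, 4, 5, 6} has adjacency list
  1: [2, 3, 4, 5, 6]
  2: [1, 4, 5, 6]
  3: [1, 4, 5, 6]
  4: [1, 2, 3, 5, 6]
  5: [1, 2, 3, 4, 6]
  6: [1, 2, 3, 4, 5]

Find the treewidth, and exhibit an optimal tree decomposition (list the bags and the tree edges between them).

Treewidth 4.
One optimal decomposition is:
Bags: B1 = {1, 3, 4, 5, 6}  B2 = {1, 2, 4, 5, 6}
Tree: B1–B2

Each bag holds 5 vertices, so the decomposition has width 4, which upper-bounds the treewidth. On the other hand G contains the 5-clique {1, 2, 4, 5, 6}. A clique must lie in a single bag of any decomposition, so no decomposition can have width below 4. Combining the bounds, tw(G) = 4.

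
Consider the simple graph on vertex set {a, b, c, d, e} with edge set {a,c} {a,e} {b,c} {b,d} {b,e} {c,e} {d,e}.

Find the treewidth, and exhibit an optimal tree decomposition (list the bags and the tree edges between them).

Treewidth 2.
One optimal decomposition is:
Bags: B1 = {b, d, e}  B2 = {b, c, e}  B3 = {a, c, e}
Tree: B1–B2, B2–B3

The largest bag has 3 vertices, giving width 2; this decomposition certifies tw(G) ≤ 2. For the lower bound, the 3 vertices {b, d, e} are pairwise adjacent, and any tree decomposition puts a clique entirely inside one bag — forcing width ≥ 2. Combining the bounds, tw(G) = 2.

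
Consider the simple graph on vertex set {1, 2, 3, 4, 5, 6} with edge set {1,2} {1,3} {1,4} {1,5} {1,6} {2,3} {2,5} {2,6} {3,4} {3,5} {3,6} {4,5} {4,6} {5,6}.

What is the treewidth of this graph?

A width-4 tree decomposition is:
Bags: B1 = {1, 2, 3, 5, 6}  B2 = {1, 3, 4, 5, 6}
Tree: B1–B2
The largest bag has 5 vertices, giving width 4; this decomposition certifies tw(G) ≤ 4. For the lower bound, the 5 vertices {1, 2, 3, 5, 6} are pairwise adjacent, and any tree decomposition puts a clique entirely inside one bag — forcing width ≥ 4. Combining the bounds, tw(G) = 4.

4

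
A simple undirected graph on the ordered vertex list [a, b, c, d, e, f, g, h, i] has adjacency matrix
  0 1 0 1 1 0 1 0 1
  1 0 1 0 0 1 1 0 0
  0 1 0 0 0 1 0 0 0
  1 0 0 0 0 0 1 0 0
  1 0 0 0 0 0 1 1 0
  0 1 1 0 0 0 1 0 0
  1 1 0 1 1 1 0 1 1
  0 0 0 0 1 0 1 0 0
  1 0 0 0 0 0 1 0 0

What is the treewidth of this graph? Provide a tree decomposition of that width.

Treewidth 2.
One optimal decomposition is:
Bags: B1 = {a, b, g}  B2 = {a, d, g}  B3 = {b, f, g}  B4 = {a, g, i}  B5 = {b, c, f}  B6 = {a, e, g}  B7 = {e, g, h}
Tree: B1–B2, B1–B3, B1–B4, B3–B5, B1–B6, B6–B7

Each bag holds 3 vertices, so the decomposition has width 2, which upper-bounds the treewidth. On the other hand G contains the 3-clique {a, d, g}. A clique must lie in a single bag of any decomposition, so no decomposition can have width below 2. Therefore the treewidth is 2.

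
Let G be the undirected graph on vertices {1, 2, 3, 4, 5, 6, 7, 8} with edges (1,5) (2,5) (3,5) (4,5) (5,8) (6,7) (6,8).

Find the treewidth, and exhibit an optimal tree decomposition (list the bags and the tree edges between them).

Treewidth 1.
One optimal decomposition is:
Bags: B1 = {5, 8}  B2 = {1, 5}  B3 = {3, 5}  B4 = {4, 5}  B5 = {6, 8}  B6 = {6, 7}  B7 = {2, 5}
Tree: B1–B2, B2–B3, B1–B4, B1–B5, B5–B6, B2–B7

The largest bag has 2 vertices, giving width 1; this decomposition certifies tw(G) ≤ 1. Since G has at least one edge (e.g. 8–5), it is not an edgeless graph, so tw(G) ≥ 1. The upper and lower bounds meet at 1, so that is the treewidth.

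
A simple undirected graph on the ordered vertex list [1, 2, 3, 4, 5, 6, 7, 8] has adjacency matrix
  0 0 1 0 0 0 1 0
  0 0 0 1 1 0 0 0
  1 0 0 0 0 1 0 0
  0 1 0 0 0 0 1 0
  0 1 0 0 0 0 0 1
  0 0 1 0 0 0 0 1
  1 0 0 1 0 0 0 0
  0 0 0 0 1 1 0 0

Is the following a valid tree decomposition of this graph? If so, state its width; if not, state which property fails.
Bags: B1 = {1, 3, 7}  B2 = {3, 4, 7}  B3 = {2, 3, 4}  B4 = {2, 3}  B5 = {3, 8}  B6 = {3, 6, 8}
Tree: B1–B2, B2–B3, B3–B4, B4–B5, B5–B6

No — vertex 5 appears in no bag.

A tree decomposition must satisfy three properties: every vertex lies in some bag; for every edge, both endpoints lie together in some bag; and for every vertex, the bags containing it form a connected subtree. Here vertex 5 appears in no bag, so the decomposition is invalid.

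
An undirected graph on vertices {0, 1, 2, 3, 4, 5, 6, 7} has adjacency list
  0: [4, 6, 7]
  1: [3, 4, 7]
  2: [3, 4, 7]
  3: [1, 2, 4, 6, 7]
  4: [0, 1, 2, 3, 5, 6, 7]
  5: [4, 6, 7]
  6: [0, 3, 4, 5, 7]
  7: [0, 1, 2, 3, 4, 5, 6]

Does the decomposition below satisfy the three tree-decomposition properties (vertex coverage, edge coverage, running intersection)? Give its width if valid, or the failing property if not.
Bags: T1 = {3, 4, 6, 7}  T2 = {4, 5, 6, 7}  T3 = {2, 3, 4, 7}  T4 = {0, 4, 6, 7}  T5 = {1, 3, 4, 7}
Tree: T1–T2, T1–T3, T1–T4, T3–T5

Checking the three conditions: (i) the bags cover all of {0, 1, 2, 3, 4, 5, 6, 7}; (ii) for each edge, some bag contains both endpoints; (iii) the bags containing any fixed vertex form a subtree. All hold, so the decomposition is valid with width 4 − 1 = 3.

Yes; width 3.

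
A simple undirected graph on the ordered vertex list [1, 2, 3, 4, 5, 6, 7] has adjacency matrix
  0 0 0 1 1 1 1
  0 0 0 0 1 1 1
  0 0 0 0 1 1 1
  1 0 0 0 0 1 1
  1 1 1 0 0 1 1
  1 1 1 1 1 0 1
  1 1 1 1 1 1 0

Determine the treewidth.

3

A width-3 tree decomposition is:
Bags: B1 = {1, 5, 6, 7}  B2 = {3, 5, 6, 7}  B3 = {1, 4, 6, 7}  B4 = {2, 5, 6, 7}
Tree: B1–B2, B1–B3, B2–B4
Each bag holds 4 vertices, so the decomposition has width 3, which upper-bounds the treewidth. For the lower bound, the 4 vertices {1, 4, 6, 7} are pairwise adjacent, and any tree decomposition puts a clique entirely inside one bag — forcing width ≥ 3. Therefore the treewidth is 3.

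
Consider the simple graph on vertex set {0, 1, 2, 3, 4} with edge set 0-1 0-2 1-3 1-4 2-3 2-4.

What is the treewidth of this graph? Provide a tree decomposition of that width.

Each bag holds 3 vertices, so the decomposition has width 2, which upper-bounds the treewidth. Since 2–4–1–3–2 is a cycle in G, G is not acyclic. Forests are exactly the graphs of treewidth ≤ 1, so tw(G) ≥ 2. Therefore the treewidth is 2.

Treewidth 2.
One such decomposition:
Bags: B1 = {1, 2, 4}  B2 = {1, 2, 3}  B3 = {0, 1, 2}
Tree: B1–B2, B2–B3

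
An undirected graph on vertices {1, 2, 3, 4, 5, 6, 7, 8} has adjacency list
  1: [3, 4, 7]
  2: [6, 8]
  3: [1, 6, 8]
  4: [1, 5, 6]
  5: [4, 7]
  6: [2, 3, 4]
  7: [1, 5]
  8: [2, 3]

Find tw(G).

2

A width-2 tree decomposition is:
Bags: B1 = {2, 3, 8}  B2 = {2, 3, 6}  B3 = {1, 3, 6}  B4 = {1, 4, 6}  B5 = {1, 4, 7}  B6 = {4, 5, 7}
Tree: B1–B2, B2–B3, B3–B4, B4–B5, B5–B6
Each bag holds 3 vertices, so the decomposition has width 2, which upper-bounds the treewidth. The edges 8–2–6–3–8 form a cycle, so G is not a tree and its treewidth is at least 2. Combining the bounds, tw(G) = 2.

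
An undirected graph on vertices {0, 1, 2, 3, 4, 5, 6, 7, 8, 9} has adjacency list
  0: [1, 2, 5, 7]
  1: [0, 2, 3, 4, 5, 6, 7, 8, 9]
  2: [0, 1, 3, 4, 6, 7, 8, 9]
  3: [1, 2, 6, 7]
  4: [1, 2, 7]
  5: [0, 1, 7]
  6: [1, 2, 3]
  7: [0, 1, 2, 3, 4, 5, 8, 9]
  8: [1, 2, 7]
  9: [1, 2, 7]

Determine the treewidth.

3

A width-3 tree decomposition is:
Bags: B1 = {1, 2, 7, 8}  B2 = {0, 1, 2, 7}  B3 = {1, 2, 3, 7}  B4 = {1, 2, 7, 9}  B5 = {1, 2, 3, 6}  B6 = {0, 1, 5, 7}  B7 = {1, 2, 4, 7}
Tree: B1–B2, B2–B3, B3–B4, B3–B5, B2–B6, B1–B7
Every bag has size at most 4, so the width is 4 − 1 = 3 and tw(G) ≤ 3. Conversely, {1, 2, 3, 6} is a clique of size 4, and the vertices of any clique must share a bag in every tree decomposition; so some bag has ≥ 4 vertices and tw(G) ≥ 3. Therefore the treewidth is 3.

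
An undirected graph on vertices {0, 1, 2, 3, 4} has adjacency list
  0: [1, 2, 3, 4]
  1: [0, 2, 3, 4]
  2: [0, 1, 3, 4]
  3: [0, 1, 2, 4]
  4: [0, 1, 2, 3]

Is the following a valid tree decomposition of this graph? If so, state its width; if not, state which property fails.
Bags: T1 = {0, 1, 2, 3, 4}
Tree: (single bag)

Checking the three conditions: (i) the bags cover all of {0, 1, 2, 3, 4}; (ii) for each edge, some bag contains both endpoints; (iii) the bags containing any fixed vertex form a subtree. All hold, so the decomposition is valid with width 5 − 1 = 4.

Yes; width 4.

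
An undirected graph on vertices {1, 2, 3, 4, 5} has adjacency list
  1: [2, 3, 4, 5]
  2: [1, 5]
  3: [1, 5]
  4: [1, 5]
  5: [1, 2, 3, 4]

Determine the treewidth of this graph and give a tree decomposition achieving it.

Treewidth 2.
One optimal decomposition is:
Bags: B1 = {1, 4, 5}  B2 = {1, 2, 5}  B3 = {1, 3, 5}
Tree: B1–B2, B2–B3

Every bag has size at most 3, so the width is 3 − 1 = 2 and tw(G) ≤ 2. For the lower bound, the 3 vertices {1, 2, 5} are pairwise adjacent, and any tree decomposition puts a clique entirely inside one bag — forcing width ≥ 2. Hence tw(G) = 2 exactly.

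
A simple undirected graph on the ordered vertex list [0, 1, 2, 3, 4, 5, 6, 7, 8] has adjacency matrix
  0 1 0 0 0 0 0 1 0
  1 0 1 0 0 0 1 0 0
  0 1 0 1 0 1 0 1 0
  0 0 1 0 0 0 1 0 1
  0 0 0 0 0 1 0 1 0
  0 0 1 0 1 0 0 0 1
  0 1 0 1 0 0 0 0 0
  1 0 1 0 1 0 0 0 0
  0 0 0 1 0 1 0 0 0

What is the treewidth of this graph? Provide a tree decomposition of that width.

The largest bag has 4 vertices, giving width 3; this decomposition certifies tw(G) ≤ 3. For the lower bound: the 4 vertex sets {4,5,8}, {7}, {2}, {0,1,3,6} are disjoint, each induces a connected subgraph, and every pair is joined by at least one edge of G. Contracting each set to a single vertex therefore yields K_{4} as a minor, and since treewidth is minor-monotone, tw(G) ≥ tw(K_{4}) = 3. Combining the bounds, tw(G) = 3.

Treewidth 3.
Bags: B1 = {4, 5, 7, 8}  B2 = {2, 5, 7, 8}  B3 = {2, 3, 7, 8}  B4 = {0, 2, 3, 7}  B5 = {0, 1, 2, 3}  B6 = {0, 1, 3, 6}
Tree: B1–B2, B2–B3, B3–B4, B4–B5, B5–B6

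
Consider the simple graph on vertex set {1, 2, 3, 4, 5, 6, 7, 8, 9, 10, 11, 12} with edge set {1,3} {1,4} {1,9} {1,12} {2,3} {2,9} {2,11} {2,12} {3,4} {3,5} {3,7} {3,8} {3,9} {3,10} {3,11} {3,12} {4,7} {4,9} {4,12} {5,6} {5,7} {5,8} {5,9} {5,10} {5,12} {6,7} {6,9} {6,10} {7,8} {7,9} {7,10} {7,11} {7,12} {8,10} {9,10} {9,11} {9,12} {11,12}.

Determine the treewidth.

4

A width-4 tree decomposition is:
Bags: B1 = {3, 5, 7, 9, 12}  B2 = {3, 4, 7, 9, 12}  B3 = {3, 7, 9, 11, 12}  B4 = {3, 5, 7, 9, 10}  B5 = {5, 6, 7, 9, 10}  B6 = {2, 3, 9, 11, 12}  B7 = {3, 5, 7, 8, 10}  B8 = {1, 3, 4, 9, 12}
Tree: B1–B2, B1–B3, B1–B4, B4–B5, B3–B6, B4–B7, B2–B8
Every bag has size at most 5, so the width is 5 − 1 = 4 and tw(G) ≤ 4. For the lower bound, the 5 vertices {3, 5, 7, 8, 10} are pairwise adjacent, and any tree decomposition puts a clique entirely inside one bag — forcing width ≥ 4. Therefore the treewidth is 4.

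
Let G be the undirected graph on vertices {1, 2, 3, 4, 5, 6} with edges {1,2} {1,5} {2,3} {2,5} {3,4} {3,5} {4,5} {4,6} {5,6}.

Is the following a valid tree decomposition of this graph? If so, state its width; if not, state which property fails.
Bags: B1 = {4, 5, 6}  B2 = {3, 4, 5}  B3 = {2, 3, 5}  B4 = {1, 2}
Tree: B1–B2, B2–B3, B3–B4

No — edge (5,1) lies in no bag.

A tree decomposition must satisfy three properties: every vertex lies in some bag; for every edge, both endpoints lie together in some bag; and for every vertex, the bags containing it form a connected subtree. Here edge (5,1) lies in no bag, so the decomposition is invalid.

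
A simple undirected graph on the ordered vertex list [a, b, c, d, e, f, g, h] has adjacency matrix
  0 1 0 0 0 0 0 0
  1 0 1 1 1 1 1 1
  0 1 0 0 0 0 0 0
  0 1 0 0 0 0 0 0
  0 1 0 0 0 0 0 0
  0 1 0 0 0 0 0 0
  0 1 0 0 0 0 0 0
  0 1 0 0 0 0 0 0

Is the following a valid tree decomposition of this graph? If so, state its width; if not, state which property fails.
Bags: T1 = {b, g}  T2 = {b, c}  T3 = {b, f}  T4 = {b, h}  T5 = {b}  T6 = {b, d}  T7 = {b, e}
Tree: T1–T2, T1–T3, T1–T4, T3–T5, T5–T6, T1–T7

No — vertex a appears in no bag.

A tree decomposition must satisfy three properties: every vertex lies in some bag; for every edge, both endpoints lie together in some bag; and for every vertex, the bags containing it form a connected subtree. Here vertex a appears in no bag, so the decomposition is invalid.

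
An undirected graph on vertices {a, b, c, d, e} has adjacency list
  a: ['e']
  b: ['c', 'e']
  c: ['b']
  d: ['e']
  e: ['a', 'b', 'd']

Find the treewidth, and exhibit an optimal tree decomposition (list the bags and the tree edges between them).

Treewidth 1.
Bags: B1 = {d, e}  B2 = {a, e}  B3 = {b, e}  B4 = {b, c}
Tree: B1–B2, B2–B3, B3–B4

Each bag holds 2 vertices, so the decomposition has width 1, which upper-bounds the treewidth. G has an edge, so its treewidth is at least 1. Combining the bounds, tw(G) = 1.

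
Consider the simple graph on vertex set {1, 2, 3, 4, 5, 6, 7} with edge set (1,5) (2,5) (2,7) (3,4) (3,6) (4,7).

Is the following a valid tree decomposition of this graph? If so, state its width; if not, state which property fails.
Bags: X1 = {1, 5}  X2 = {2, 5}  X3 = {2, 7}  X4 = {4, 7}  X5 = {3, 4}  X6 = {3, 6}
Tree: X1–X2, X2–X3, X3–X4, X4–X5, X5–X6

Yes; width 1.

Vertex coverage: the bags together contain {1, 2, 3, 4, 5, 6, 7}, the full vertex set. Edge coverage: each edge of G has both endpoints in at least one bag. Running intersection: for every vertex, the bags containing it form a connected subtree. All three properties hold, so this is a valid tree decomposition of width max|bag| − 1 = 1, and hence tw(G) ≤ 1.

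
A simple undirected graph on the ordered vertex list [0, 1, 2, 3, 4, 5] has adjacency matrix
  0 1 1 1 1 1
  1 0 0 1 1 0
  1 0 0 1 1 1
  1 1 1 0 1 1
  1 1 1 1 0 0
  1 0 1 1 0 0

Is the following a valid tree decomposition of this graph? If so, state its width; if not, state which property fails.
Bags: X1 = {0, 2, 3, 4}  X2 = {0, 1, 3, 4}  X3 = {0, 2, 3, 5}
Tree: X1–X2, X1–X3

Checking the three conditions: (i) the bags cover all of {0, 1, 2, 3, 4, 5}; (ii) for each edge, some bag contains both endpoints; (iii) the bags containing any fixed vertex form a subtree. All hold, so the decomposition is valid with width 4 − 1 = 3.

Yes; width 3.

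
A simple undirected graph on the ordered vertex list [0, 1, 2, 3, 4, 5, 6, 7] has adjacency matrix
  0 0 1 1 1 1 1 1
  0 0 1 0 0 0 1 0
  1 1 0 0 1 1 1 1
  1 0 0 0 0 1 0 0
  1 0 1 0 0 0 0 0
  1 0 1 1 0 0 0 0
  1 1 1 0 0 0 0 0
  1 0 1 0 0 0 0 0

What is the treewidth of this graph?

A width-2 tree decomposition is:
Bags: B1 = {0, 2, 6}  B2 = {0, 2, 4}  B3 = {0, 2, 5}  B4 = {1, 2, 6}  B5 = {0, 2, 7}  B6 = {0, 3, 5}
Tree: B1–B2, B2–B3, B1–B4, B1–B5, B3–B6
Each bag holds 3 vertices, so the decomposition has width 2, which upper-bounds the treewidth. For the lower bound, the 3 vertices {0, 2, 4} are pairwise adjacent, and any tree decomposition puts a clique entirely inside one bag — forcing width ≥ 2. Hence tw(G) = 2 exactly.

2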